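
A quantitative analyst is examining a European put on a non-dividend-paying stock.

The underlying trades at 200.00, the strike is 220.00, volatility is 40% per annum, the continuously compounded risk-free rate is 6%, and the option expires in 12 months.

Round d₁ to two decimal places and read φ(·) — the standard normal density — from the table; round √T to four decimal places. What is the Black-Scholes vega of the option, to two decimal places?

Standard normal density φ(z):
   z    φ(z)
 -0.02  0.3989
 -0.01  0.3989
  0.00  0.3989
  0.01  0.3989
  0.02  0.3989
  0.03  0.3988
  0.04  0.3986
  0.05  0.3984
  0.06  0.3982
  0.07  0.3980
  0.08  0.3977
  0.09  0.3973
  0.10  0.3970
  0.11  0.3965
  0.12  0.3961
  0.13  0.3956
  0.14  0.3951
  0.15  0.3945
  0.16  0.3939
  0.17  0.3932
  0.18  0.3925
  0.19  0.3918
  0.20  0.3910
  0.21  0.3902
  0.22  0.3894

79.30

σ√T = 0.4·√1 = 0.4000
ln(S/K) + (r + σ²/2)T = ln(200/220) + (0.06 + 0.4²/2)·1 = -0.0953 + 0.1400 = 0.0447
d₁ = 0.0447 / 0.4000 = 0.1117 ⇒ 0.11
√T = √1 = 1.0000
φ(d₁) = φ(0.11) = 0.3965
vega = S·φ(d₁)·√T = 200·0.3965·1.0000 = 79.3000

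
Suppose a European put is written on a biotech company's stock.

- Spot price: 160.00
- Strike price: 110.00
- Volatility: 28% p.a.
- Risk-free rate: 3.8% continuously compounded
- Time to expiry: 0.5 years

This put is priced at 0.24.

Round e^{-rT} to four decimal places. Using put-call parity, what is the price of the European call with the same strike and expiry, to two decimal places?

52.31

e^(−rT) = e^(−0.038·0.5) = 0.9812
Put-call parity: C − P = S − K·e^(−rT) = 160 − 110·0.9812 = 160 − 107.9320 = 52.0680
C = P + (C − P) = 0.24 + (52.0680) = 52.3080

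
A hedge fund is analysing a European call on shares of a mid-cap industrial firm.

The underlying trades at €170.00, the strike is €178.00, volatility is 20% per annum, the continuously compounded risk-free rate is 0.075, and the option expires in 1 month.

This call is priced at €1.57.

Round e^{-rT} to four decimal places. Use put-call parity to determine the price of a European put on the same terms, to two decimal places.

€8.47

e^(−rT) = e^(−0.075·0.08333) = 0.9938
Put-call parity: C − P = S − K·e^(−rT) = 170 − 178·0.9938 = 170 − 176.8964 = -6.8964
P = C − (C − P) = 1.57 − (-6.8964) = 8.4664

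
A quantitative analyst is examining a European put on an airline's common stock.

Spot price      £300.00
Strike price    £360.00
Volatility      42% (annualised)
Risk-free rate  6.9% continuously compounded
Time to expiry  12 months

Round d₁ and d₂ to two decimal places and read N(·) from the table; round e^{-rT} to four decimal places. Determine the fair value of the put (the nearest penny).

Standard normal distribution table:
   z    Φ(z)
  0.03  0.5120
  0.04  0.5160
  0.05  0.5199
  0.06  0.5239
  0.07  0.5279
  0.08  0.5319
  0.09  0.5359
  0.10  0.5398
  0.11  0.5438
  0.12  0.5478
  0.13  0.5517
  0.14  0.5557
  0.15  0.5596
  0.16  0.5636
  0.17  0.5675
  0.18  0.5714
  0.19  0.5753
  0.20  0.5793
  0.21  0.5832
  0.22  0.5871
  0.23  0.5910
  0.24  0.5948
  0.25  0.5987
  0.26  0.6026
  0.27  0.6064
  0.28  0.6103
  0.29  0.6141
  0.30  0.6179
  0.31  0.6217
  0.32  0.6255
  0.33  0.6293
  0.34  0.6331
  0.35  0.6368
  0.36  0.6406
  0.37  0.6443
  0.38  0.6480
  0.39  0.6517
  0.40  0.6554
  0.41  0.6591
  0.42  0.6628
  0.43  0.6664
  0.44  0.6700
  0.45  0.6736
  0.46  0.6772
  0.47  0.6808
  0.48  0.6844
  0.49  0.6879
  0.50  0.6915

σ√T = 0.42 × 1.0000 = 0.4200
d₁ = [ln(300/360) + (0.069 + 0.42²/2)·1] / 0.4200 = [-0.1823 + 0.1572] / 0.4200 = -0.0598 ≈ -0.06
d₂ = d₁ − σ√T = -0.0598 − 0.4200 = -0.4798 ≈ -0.48
exp(−rT) = exp(−0.069·1) = 0.9333
P = 360·0.9333·N(0.48) − 300·N(0.06) = 360·0.9333·0.6844 − 300·0.5239 = 229.9502 − 157.1700 = 72.7802

£72.78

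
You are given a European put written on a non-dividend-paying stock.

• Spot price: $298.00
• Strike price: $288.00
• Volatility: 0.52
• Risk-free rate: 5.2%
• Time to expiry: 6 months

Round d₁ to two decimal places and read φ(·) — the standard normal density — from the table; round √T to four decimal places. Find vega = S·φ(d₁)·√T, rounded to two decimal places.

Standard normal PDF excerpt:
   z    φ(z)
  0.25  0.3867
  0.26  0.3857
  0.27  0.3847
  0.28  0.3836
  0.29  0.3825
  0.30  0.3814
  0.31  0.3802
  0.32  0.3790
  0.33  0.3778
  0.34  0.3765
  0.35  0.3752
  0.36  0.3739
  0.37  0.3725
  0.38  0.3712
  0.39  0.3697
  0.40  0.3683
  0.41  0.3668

σ√T = 0.52 × 0.7071 = 0.3677
ln(S/K) + (r + σ²/2)T = ln(298/288) + (0.052 + 0.52²/2)·0.5 = 0.0341 + 0.0936 = 0.1277
d₁ = 0.1277 / 0.3677 = 0.3474 which rounds to 0.35
√T = √0.5 = 0.7071
φ(d₁) = φ(0.35) = 0.3752
vega = S·φ(d₁)·√T = 298·0.3752·0.7071 = 79.0606

79.06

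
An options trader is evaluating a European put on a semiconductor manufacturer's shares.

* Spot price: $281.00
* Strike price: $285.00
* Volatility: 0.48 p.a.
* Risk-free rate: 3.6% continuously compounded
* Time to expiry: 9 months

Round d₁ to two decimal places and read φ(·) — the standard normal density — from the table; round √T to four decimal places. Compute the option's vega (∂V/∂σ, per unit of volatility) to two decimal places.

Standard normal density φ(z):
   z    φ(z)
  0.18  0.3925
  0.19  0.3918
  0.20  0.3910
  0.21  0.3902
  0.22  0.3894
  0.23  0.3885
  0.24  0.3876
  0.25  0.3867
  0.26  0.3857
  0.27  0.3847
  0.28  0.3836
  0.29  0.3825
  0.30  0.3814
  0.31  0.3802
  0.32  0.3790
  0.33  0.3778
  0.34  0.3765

σ√T = 0.48 × 0.8660 = 0.4157
d₁ = [ln(281/285) + (0.036 + 0.48²/2)·0.75] / 0.4157 = [-0.0141 + 0.1134] / 0.4157 = 0.2388 which rounds to 0.24
√T = √0.75 = 0.8660
φ(d₁) = φ(0.24) = 0.3876
vega = S·φ(d₁)·√T = 281·0.3876·0.8660 = 94.3209

94.32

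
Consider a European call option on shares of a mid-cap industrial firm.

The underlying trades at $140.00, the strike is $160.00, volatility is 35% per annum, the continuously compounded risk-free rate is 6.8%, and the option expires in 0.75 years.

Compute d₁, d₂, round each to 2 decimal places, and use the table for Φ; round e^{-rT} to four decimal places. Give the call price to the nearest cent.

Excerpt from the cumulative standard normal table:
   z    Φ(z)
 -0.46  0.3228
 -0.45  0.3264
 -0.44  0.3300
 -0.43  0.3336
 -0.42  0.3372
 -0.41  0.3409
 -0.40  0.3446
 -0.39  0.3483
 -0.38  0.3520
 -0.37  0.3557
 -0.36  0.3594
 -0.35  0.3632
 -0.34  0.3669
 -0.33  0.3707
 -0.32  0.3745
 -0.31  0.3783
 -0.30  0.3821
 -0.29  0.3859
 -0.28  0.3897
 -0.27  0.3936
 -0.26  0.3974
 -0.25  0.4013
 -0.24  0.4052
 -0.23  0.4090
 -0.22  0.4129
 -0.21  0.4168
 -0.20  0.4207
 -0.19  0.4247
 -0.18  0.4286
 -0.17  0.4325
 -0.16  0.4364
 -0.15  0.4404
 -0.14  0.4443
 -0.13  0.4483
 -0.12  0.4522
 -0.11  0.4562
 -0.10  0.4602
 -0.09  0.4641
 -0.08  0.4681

σ√T = 0.35·√0.75 = 0.3031
ln(S/K) + (r + σ²/2)T = ln(140/160) + (0.068 + 0.35²/2)·0.75 = -0.1335 + 0.0969 = -0.0366
d₁ = -0.0366 / 0.3031 = -0.1207 which rounds to -0.12
d₂ = d₁ − σ√T = -0.1207 − 0.3031 = -0.4238 which rounds to -0.42
exp(−rT) = exp(−0.068·0.75) = 0.9503
C = 140·N(-0.12) − 160·0.9503·N(-0.42) = 140·0.4522 − 160·0.9503·0.3372 = 63.3080 − 51.2706 = 12.0374

$12.04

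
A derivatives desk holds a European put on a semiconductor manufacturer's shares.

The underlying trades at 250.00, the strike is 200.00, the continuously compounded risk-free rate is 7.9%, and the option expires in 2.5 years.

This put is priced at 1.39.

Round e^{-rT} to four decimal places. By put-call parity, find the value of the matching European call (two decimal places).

exp(−rT) = exp(−0.079·2.5) = 0.8208
Put-call parity: C − P = S − K·e^(−rT) = 250 − 200·0.8208 = 250 − 164.1600 = 85.8400
C = P + (C − P) = 1.39 + (85.8400) = 87.2300

87.23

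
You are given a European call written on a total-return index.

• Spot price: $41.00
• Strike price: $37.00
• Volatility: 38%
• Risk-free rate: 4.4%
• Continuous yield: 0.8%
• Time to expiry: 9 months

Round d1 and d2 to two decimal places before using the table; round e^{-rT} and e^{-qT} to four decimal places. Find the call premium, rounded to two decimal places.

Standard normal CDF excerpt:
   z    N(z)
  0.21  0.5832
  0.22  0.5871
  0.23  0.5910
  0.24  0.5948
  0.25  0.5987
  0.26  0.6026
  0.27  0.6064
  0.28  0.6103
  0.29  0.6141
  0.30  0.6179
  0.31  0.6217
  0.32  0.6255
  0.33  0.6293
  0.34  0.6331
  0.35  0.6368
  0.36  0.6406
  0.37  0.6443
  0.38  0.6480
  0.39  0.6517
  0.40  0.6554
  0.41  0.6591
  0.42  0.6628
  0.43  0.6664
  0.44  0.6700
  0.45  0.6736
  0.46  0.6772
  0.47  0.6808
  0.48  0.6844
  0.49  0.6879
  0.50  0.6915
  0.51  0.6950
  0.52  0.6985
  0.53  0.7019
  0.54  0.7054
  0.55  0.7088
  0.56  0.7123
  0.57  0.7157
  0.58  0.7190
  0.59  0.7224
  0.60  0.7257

σ√T = 0.38·√0.75 = 0.3291
ln(S/K) + (r − q + σ²/2)T = ln(41/37) + (0.044 − 0.008 + 0.38²/2)·0.75 = 0.1027 + 0.0811 = 0.1838
d₁ = 0.1838 / 0.3291 = 0.5585 which rounds to 0.56
d₂ = d₁ − σ√T = 0.5585 − 0.3291 = 0.2294 which rounds to 0.23
exp(−qT) = exp(−0.008·0.75) = 0.9940;  exp(−rT) = exp(−0.044·0.75) = 0.9675
N(d₁) = N(0.56) = 0.7123;  N(d₂) = N(0.23) = 0.5910
C = 41·0.9940·0.7123 − 37·0.9675·0.5910 = 29.0291 − 21.1563 = 7.8728

$7.87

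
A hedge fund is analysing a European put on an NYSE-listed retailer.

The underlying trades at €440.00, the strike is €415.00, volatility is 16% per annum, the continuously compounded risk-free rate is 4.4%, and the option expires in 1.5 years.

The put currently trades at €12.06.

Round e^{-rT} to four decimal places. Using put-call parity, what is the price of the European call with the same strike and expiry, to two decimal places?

e^(−rT) = e^(−0.044·1.5) = 0.9361
Put-call parity: C − P = S − K·e^(−rT) = 440 − 415·0.9361 = 440 − 388.4815 = 51.5185
C = P + (C − P) = 12.06 + (51.5185) = 63.5785

€63.58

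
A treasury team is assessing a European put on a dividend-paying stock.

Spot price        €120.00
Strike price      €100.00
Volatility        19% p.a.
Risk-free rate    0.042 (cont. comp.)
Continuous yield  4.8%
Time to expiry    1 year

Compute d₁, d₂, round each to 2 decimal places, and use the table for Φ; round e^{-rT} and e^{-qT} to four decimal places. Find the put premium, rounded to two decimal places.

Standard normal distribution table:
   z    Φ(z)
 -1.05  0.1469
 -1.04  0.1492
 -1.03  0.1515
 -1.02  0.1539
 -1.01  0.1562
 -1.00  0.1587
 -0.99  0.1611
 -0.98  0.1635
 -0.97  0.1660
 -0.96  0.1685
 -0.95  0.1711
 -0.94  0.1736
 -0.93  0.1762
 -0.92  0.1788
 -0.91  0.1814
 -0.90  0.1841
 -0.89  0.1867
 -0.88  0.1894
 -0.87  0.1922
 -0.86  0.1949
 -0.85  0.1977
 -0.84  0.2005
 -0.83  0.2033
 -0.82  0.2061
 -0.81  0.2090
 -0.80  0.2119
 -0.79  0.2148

€1.89

σ√T = 0.19 × 1.0000 = 0.1900
ln(S/K) + (r − q + σ²/2)T = ln(120/100) + (0.042 − 0.048 + 0.19²/2)·1 = 0.1823 + 0.0121 = 0.1944
d₁ = 0.1944 / 0.1900 = 1.0230 ≈ 1.02
d₂ = d₁ − σ√T = 1.0230 − 0.1900 = 0.8330 ≈ 0.83
e^(−qT) = e^(−0.048·1) = 0.9531;  e^(−rT) = e^(−0.042·1) = 0.9589
P = 100·0.9589·N(-0.83) − 120·0.9531·N(-1.02) = 100·0.9589·0.2033 − 120·0.9531·0.1539 = 19.4944 − 17.6019 = 1.8926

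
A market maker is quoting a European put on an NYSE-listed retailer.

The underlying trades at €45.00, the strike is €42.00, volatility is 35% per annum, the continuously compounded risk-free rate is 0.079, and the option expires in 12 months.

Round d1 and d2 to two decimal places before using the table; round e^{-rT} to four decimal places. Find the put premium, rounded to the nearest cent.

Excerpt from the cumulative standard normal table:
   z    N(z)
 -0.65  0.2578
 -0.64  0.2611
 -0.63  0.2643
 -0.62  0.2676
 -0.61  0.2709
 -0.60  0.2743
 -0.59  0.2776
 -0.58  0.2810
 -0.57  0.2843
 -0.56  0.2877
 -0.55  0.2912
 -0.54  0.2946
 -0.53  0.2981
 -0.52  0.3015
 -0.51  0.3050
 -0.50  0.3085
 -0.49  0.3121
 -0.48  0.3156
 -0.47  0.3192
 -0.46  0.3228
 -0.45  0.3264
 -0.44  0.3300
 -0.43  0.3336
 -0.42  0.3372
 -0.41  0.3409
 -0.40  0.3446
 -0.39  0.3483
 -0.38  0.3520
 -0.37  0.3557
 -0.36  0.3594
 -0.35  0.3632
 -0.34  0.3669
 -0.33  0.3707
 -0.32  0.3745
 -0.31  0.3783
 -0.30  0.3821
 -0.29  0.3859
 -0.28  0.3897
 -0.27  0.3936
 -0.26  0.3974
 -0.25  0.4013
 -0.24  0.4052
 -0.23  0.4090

€3.23

σ√T = 0.35·√1 = 0.3500
d₁ = [ln(45/42) + (0.079 + ½·0.35²)·1] / (σ√T) = (0.0690 + 0.1402) / 0.3500 = 0.5978 ⇒ 0.60
d₂ = 0.5978 − 0.3500 = 0.2478 ⇒ 0.25
exp(−rT) = exp(−0.079·1) = 0.9240
N(−d₂) = N(-0.25) = 0.4013;  N(−d₁) = N(-0.60) = 0.2743
P = 42·0.9240·0.4013 − 45·0.2743 = 15.5737 − 12.3435 = 3.2302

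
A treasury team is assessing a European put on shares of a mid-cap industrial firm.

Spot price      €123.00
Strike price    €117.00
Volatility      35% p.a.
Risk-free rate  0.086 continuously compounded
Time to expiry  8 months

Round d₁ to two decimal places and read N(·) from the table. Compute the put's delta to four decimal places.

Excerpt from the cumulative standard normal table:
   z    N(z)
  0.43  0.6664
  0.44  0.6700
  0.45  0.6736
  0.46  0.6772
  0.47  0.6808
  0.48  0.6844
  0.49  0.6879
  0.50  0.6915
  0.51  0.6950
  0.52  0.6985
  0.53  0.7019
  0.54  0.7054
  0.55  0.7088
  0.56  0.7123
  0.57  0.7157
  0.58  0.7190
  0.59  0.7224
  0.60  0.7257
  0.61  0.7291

σ√T = 0.35 × 0.8165 = 0.2858
d₁ = [ln(123/117) + (0.086 + 0.35²/2)·0.6667] / 0.2858 = [0.0500 + 0.0982] / 0.2858 = 0.5185 ≈ 0.52
N(d₁) = N(0.52) = 0.6985
Δ_put = N(d₁) − 1 = 0.6985 − 1 = -0.3015

-0.3015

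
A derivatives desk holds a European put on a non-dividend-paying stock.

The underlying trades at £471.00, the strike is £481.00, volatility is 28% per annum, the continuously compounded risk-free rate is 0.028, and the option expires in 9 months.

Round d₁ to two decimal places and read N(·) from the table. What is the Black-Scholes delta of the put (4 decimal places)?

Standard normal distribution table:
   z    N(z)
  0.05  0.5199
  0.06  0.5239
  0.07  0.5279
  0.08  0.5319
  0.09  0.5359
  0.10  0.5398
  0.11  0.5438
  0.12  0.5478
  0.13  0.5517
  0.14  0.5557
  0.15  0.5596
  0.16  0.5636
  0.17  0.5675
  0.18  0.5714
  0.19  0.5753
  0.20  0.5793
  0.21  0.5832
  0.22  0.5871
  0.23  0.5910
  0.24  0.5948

-0.4522

σ√T = 0.28 × 0.8660 = 0.2425
d₁ = [ln(471/481) + (0.028 + 0.28²/2)·0.75] / 0.2425 = [-0.0210 + 0.0504] / 0.2425 = 0.1212 → 0.12
N(d₁) = N(0.12) = 0.5478
Δ_put = N(d₁) − 1 = 0.5478 − 1 = -0.4522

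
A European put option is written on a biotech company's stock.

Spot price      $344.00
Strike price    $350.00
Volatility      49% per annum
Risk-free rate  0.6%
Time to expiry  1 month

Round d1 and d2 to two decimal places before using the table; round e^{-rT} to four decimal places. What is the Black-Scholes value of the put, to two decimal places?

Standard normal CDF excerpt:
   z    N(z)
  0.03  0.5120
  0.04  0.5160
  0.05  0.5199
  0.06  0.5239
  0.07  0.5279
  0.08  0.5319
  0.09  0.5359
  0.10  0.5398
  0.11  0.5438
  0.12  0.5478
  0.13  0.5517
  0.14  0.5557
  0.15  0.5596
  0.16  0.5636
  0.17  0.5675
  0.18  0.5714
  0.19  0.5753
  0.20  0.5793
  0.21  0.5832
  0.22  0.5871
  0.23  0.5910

$22.41

σ√T = 0.49·√0.08333 = 0.1415
d₁ = [ln(344/350) + (0.006 + 0.49²/2)·0.08333] / 0.1415 = [-0.0173 + 0.0105] / 0.1415 = -0.0480 ≈ -0.05
d₂ = d₁ − σ√T = -0.0480 − 0.1415 = -0.1894 ≈ -0.19
exp(−rT) = exp(−0.006·0.08333) = 0.9995
N(−d₂) = N(0.19) = 0.5753;  N(−d₁) = N(0.05) = 0.5199
P = 350·0.9995·0.5753 − 344·0.5199 = 201.2543 − 178.8456 = 22.4087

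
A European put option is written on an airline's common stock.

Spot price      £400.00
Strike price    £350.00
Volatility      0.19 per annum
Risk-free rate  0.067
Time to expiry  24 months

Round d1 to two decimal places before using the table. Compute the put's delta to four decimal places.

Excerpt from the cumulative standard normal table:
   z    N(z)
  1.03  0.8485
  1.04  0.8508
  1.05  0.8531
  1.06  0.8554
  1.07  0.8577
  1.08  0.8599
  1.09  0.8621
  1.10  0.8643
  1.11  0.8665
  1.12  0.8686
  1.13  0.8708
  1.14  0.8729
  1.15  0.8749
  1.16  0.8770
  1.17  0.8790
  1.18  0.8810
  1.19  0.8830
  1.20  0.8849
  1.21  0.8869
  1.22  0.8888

-0.1292

σ√T = 0.19 × 1.4142 = 0.2687
d₁ = [ln(400/350) + (0.067 + 0.19²/2)·2] / 0.2687 = [0.1335 + 0.1701] / 0.2687 = 1.1300 which rounds to 1.13
N(d₁) = N(1.13) = 0.8708
Δ_put = N(d₁) − 1 = 0.8708 − 1 = -0.1292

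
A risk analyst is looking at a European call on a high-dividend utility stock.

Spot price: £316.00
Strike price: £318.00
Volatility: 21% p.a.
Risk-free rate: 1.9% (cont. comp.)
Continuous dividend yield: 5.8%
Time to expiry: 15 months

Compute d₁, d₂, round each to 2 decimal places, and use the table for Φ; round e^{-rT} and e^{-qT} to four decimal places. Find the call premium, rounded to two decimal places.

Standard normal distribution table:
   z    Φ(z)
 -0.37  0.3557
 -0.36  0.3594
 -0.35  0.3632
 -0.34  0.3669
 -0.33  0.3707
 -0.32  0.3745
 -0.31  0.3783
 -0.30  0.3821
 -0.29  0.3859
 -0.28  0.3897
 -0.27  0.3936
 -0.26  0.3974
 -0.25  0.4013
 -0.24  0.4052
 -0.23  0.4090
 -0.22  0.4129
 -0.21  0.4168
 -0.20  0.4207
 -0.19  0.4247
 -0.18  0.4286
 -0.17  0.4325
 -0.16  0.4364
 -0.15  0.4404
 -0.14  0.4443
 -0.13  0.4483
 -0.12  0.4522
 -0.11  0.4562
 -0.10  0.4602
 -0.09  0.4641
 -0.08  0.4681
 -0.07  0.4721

£20.12

σ√T = 0.21 × 1.1180 = 0.2348
d₁ = [ln(316/318) + (0.019 − 0.058 + ½·0.21²)·1.25] / (σ√T) = (-0.0063 − 0.0212) / 0.2348 = -0.1171 ⇒ -0.12
d₂ = -0.1171 − 0.2348 = -0.3519 ⇒ -0.35
e^(−qT) = e^(−0.058·1.25) = 0.9301;  e^(−rT) = e^(−0.019·1.25) = 0.9765
N(d₁) = N(-0.12) = 0.4522;  N(d₂) = N(-0.35) = 0.3632
C = 316·0.9301·0.4522 − 318·0.9765·0.3632 = 132.9068 − 112.7834 = 20.1234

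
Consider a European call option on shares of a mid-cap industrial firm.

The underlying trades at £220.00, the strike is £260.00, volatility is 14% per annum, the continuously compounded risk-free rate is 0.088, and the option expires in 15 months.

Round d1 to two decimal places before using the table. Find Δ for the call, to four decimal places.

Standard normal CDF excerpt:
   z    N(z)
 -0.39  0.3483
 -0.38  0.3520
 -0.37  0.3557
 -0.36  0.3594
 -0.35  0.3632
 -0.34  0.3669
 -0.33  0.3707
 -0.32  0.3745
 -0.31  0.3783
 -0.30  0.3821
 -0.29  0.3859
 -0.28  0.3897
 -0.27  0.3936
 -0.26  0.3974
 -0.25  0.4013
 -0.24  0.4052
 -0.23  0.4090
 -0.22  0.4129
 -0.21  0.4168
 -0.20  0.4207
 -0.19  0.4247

T = 1.25;  σ√T = 0.1565
d₁ = [ln(220/260) + (0.088 + 0.14²/2)·1.25] / 0.1565 = [-0.1671 + 0.1222] / 0.1565 = -0.2862 ≈ -0.29
N(d₁) = N(-0.29) = 0.3859
Δ_call = N(d₁) = 0.3859

0.3859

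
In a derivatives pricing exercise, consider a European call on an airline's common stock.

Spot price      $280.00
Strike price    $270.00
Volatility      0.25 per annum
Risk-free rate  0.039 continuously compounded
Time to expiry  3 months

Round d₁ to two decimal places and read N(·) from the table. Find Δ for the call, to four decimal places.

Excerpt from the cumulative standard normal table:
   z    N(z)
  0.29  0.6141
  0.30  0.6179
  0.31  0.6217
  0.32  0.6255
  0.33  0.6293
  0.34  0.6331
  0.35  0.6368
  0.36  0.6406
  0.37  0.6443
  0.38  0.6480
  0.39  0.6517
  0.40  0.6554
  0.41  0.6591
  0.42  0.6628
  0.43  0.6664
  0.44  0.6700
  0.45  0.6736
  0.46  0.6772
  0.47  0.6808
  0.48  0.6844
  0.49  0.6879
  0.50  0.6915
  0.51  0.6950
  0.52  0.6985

0.6664

T = 0.25;  σ√T = 0.1250
d₁ = [ln(280/270) + (0.039 + 0.25²/2)·0.25] / 0.1250 = [0.0364 + 0.0176] / 0.1250 = 0.4314 which rounds to 0.43
N(d₁) = N(0.43) = 0.6664
Δ_call = N(d₁) = 0.6664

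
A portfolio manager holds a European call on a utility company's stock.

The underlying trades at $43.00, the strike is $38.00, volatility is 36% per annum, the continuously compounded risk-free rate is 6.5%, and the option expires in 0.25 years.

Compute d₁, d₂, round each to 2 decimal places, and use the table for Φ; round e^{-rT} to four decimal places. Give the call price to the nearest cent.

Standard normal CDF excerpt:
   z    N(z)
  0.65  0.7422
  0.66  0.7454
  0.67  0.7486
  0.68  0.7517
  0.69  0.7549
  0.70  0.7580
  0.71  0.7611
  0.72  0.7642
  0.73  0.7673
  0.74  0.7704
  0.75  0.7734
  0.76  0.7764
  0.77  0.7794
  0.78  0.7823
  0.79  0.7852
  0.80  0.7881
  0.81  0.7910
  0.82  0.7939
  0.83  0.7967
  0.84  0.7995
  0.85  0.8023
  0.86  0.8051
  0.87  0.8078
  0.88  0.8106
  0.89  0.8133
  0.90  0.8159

σ√T = 0.36 × 0.5000 = 0.1800
d₁ = [ln(43/38) + (0.065 + 0.36²/2)·0.25] / 0.1800 = [0.1236 + 0.0324] / 0.1800 = 0.8670 which rounds to 0.87
d₂ = d₁ − σ√T = 0.8670 − 0.1800 = 0.6870 which rounds to 0.69
exp(−rT) = exp(−0.065·0.25) = 0.9839
C = 43·N(0.87) − 38·0.9839·N(0.69) = 43·0.8078 − 38·0.9839·0.7549 = 34.7354 − 28.2244 = 6.5110

$6.51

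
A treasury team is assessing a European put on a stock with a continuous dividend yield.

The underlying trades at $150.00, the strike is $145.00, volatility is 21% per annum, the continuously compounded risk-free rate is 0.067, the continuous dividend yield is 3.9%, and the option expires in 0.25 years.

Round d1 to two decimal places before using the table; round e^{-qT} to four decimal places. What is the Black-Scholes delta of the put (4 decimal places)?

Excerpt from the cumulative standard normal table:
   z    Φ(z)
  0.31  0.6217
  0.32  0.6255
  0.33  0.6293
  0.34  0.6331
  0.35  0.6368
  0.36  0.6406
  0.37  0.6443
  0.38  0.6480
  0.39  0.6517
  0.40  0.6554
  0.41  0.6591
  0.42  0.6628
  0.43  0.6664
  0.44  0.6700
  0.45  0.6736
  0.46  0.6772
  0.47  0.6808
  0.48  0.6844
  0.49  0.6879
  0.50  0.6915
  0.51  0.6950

-0.3268

σ√T = 0.21 × 0.5000 = 0.1050
d₁ = [ln(150/145) + (0.067 − 0.039 + 0.21²/2)·0.25] / 0.1050 = [0.0339 + 0.0125] / 0.1050 = 0.4420 which rounds to 0.44
N(d₁) = N(0.44) = 0.6700
Δ_put = e^(−qT)·(N(d₁) − 1) = 0.9903·(0.6700 − 1) = -0.3268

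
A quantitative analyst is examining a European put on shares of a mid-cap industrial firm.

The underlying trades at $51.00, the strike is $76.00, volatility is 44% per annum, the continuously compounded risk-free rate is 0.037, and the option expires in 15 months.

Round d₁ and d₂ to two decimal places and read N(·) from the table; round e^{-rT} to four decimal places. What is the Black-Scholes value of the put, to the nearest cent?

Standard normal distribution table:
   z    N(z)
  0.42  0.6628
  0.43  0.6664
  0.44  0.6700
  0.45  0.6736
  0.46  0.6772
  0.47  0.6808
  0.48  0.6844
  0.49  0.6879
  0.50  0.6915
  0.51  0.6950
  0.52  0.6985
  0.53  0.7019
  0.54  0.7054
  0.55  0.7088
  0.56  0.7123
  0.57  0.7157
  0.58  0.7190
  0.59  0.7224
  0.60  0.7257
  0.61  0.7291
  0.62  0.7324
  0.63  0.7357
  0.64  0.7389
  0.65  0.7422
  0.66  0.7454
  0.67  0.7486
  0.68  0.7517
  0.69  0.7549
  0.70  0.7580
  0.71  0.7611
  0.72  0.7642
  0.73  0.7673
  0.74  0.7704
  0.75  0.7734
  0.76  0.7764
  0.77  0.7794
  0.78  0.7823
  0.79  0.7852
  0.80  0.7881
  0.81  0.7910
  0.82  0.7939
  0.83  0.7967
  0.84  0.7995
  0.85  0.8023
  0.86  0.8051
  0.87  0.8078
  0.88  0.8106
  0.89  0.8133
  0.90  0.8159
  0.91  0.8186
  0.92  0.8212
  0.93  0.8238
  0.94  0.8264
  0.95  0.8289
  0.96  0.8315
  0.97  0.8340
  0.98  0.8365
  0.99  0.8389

$25.62

T = 1.25;  σ√T = 0.4919
d₁ = [ln(51/76) + (0.037 + 0.44²/2)·1.25] / 0.4919 = [-0.3989 + 0.1673] / 0.4919 = -0.4709 → -0.47
d₂ = d₁ − σ√T = -0.4709 − 0.4919 = -0.9628 → -0.96
exp(−rT) = exp(−0.037·1.25) = 0.9548
N(−d₂) = N(0.96) = 0.8315;  N(−d₁) = N(0.47) = 0.6808
P = 76·0.9548·0.8315 − 51·0.6808 = 60.3376 − 34.7208 = 25.6168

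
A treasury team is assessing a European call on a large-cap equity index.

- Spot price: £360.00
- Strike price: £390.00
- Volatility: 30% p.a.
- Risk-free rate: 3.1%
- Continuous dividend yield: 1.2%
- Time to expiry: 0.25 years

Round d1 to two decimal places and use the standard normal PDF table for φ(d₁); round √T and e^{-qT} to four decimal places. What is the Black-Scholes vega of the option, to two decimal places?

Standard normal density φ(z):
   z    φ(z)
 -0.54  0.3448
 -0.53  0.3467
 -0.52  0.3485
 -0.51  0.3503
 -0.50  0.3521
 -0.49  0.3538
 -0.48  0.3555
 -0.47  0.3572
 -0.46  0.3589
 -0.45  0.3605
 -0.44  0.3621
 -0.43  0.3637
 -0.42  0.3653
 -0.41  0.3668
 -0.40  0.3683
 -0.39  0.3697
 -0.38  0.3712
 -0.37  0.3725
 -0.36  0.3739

T = 0.25;  σ√T = 0.1500
d₁ = [ln(360/390) + (0.031 − 0.012 + 0.3²/2)·0.25] / 0.1500 = [-0.0800 + 0.0160] / 0.1500 = -0.4270 → -0.43
√T = √0.25 = 0.5000
φ(d₁) = φ(-0.43) = 0.3637
exp(−qT) = exp(−0.012·0.25) = 0.9970
vega = S·exp(−qT)·φ(d₁)·√T = 360·0.9970·0.3637·0.5000 = 65.2696
(The put has the same vega.)

65.27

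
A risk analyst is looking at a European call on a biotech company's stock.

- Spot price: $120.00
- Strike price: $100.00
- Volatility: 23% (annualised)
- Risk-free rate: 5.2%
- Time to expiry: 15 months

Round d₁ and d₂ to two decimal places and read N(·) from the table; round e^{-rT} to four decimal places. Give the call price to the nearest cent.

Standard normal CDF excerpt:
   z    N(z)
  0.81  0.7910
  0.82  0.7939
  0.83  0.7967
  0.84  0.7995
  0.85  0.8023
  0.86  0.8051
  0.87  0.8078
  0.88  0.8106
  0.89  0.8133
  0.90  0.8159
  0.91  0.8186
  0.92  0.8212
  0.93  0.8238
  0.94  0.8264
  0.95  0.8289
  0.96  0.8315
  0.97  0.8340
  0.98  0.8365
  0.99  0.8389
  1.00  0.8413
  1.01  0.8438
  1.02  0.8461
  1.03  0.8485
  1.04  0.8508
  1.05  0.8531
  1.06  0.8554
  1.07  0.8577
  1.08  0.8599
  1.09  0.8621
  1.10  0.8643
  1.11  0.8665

$28.79

σ√T = 0.23 × 1.1180 = 0.2571
ln(S/K) + (r + σ²/2)T = ln(120/100) + (0.052 + 0.23²/2)·1.25 = 0.1823 + 0.0981 = 0.2804
d₁ = 0.2804 / 0.2571 = 1.0904 which rounds to 1.09
d₂ = d₁ − σ√T = 1.0904 − 0.2571 = 0.8332 which rounds to 0.83
e^(−rT) = e^(−0.052·1.25) = 0.9371
C = 120·N(1.09) − 100·0.9371·N(0.83) = 120·0.8621 − 100·0.9371·0.7967 = 103.4520 − 74.6588 = 28.7932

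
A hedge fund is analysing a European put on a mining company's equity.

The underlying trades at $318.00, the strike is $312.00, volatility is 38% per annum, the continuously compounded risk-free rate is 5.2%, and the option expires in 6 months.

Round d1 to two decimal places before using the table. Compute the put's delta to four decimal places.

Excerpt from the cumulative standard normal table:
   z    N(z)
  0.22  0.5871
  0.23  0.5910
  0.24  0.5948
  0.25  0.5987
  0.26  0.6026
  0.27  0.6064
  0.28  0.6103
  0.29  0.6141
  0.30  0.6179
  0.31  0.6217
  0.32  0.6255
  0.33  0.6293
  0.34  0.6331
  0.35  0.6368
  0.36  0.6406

σ√T = 0.38 × 0.7071 = 0.2687
d₁ = [ln(318/312) + (0.052 + 0.38²/2)·0.5] / 0.2687 = [0.0190 + 0.0621] / 0.2687 = 0.3020 → 0.30
N(d₁) = N(0.30) = 0.6179
Δ_put = N(d₁) − 1 = 0.6179 − 1 = -0.3821

-0.3821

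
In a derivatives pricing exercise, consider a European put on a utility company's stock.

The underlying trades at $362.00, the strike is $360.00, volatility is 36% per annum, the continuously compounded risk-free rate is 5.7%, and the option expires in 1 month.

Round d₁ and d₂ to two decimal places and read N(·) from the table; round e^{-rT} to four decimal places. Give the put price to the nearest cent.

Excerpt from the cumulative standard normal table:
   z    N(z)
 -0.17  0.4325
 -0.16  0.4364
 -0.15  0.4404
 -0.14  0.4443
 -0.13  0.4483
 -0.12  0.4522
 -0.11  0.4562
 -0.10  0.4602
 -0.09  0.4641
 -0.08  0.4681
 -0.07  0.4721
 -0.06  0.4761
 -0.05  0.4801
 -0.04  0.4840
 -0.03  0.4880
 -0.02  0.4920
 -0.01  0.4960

$12.60

σ√T = 0.36·√0.08333 = 0.1039
d₁ = [ln(362/360) + (0.057 + 0.36²/2)·0.08333] / 0.1039 = [0.0055 + 0.0101] / 0.1039 = 0.1510 which rounds to 0.15
d₂ = d₁ − σ√T = 0.1510 − 0.1039 = 0.0471 which rounds to 0.05
e^(−rT) = e^(−0.057·0.08333) = 0.9953
P = 360·0.9953·N(-0.05) − 362·N(-0.15) = 360·0.9953·0.4801 − 362·0.4404 = 172.0237 − 159.4248 = 12.5989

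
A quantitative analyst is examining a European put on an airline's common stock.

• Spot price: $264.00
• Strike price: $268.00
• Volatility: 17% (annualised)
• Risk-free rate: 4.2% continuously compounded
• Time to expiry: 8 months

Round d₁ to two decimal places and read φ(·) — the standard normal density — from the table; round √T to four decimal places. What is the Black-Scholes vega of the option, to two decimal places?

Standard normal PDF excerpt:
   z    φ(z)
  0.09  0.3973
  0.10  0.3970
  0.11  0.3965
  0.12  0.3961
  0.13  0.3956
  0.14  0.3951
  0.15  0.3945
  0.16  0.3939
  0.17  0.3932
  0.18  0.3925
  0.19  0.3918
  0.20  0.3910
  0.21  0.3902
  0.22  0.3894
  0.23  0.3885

84.91

σ√T = 0.17·√0.6667 = 0.1388
d₁ = [ln(264/268) + (0.042 + ½·0.17²)·0.6667] / (σ√T) = (-0.0150 + 0.0376) / 0.1388 = 0.1628 ⇒ 0.16
√T = √0.6667 = 0.8165
φ(d₁) = φ(0.16) = 0.3939
vega = S·φ(d₁)·√T = 264·0.3939·0.8165 = 84.9075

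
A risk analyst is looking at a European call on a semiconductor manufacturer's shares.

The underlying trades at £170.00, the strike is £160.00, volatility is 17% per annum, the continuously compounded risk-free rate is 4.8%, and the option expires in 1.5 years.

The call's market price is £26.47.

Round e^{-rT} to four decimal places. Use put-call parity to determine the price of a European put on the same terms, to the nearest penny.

exp(−rT) = exp(−0.048·1.5) = 0.9305
Put-call parity: C − P = S − K·e^(−rT) = 170 − 160·0.9305 = 170 − 148.8800 = 21.1200
P = C − (C − P) = 26.47 − (21.1200) = 5.3500

£5.35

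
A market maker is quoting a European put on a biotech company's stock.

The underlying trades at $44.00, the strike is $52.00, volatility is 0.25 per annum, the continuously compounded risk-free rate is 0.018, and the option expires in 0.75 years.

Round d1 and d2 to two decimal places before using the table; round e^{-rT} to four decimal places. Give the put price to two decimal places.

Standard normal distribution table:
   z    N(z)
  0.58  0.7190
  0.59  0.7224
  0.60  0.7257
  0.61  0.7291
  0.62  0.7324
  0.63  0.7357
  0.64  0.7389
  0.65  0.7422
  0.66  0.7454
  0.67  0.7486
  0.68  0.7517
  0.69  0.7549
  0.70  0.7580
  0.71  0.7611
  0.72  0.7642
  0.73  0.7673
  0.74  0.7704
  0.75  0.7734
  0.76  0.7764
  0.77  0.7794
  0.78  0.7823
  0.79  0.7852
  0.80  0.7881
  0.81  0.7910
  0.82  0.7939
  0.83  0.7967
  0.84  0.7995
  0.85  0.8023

σ√T = 0.25 × 0.8660 = 0.2165
ln(S/K) + (r + σ²/2)T = ln(44/52) + (0.018 + 0.25²/2)·0.75 = -0.1671 + 0.0369 = -0.1301
d₁ = -0.1301 / 0.2165 = -0.6010 ≈ -0.60
d₂ = d₁ − σ√T = -0.6010 − 0.2165 = -0.8175 ≈ -0.82
e^(−rT) = e^(−0.018·0.75) = 0.9866
P = 52·0.9866·N(0.82) − 44·N(0.60) = 52·0.9866·0.7939 − 44·0.7257 = 40.7296 − 31.9308 = 8.7988

$8.80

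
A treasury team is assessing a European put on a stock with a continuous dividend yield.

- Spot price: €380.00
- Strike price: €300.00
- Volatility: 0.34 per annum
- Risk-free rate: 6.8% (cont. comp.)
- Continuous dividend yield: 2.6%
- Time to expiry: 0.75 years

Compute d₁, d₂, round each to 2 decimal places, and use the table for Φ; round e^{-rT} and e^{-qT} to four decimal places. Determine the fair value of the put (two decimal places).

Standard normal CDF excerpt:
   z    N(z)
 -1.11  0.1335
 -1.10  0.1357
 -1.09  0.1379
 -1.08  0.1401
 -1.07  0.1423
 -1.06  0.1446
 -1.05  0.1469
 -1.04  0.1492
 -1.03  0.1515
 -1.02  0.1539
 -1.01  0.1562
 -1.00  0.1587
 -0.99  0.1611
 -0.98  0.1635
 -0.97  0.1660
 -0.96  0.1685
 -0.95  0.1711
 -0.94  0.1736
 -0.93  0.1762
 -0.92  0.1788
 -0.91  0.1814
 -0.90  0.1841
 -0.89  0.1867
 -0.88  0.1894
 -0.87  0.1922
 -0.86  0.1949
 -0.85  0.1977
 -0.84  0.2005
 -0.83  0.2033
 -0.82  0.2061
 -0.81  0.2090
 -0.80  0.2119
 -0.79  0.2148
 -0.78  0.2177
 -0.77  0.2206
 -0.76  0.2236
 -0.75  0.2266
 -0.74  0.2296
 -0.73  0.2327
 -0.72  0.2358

€9.86

σ√T = 0.34·√0.75 = 0.2944
d₁ = [ln(380/300) + (0.068 − 0.026 + 0.34²/2)·0.75] / 0.2944 = [0.2364 + 0.0749] / 0.2944 = 1.0570 which rounds to 1.06
d₂ = d₁ − σ√T = 1.0570 − 0.2944 = 0.7626 which rounds to 0.76
exp(−qT) = exp(−0.026·0.75) = 0.9807;  exp(−rT) = exp(−0.068·0.75) = 0.9503
N(−d₂) = N(-0.76) = 0.2236;  N(−d₁) = N(-1.06) = 0.1446
P = 300·0.9503·0.2236 − 380·0.9807·0.1446 = 63.7461 − 53.8875 = 9.8586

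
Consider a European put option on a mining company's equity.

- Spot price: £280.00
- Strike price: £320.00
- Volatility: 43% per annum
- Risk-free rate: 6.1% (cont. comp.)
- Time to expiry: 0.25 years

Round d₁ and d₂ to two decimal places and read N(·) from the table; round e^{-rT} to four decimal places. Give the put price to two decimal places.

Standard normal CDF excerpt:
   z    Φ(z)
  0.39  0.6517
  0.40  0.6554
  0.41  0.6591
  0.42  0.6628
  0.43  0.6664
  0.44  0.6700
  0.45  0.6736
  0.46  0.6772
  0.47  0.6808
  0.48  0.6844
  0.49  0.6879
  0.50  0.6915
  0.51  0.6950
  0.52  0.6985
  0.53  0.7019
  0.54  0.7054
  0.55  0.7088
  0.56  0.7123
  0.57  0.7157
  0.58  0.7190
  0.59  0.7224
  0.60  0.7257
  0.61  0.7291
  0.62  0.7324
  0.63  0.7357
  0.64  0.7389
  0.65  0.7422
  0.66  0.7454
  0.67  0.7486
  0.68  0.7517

£47.33

T = 0.25;  σ√T = 0.2150
d₁ = [ln(280/320) + (0.061 + 0.43²/2)·0.25] / 0.2150 = [-0.1335 + 0.0384] / 0.2150 = -0.4426 ≈ -0.44
d₂ = d₁ − σ√T = -0.4426 − 0.2150 = -0.6576 ≈ -0.66
exp(−rT) = exp(−0.061·0.25) = 0.9849
P = 320·0.9849·N(0.66) − 280·N(0.44) = 320·0.9849·0.7454 − 280·0.6700 = 234.9262 − 187.6000 = 47.3262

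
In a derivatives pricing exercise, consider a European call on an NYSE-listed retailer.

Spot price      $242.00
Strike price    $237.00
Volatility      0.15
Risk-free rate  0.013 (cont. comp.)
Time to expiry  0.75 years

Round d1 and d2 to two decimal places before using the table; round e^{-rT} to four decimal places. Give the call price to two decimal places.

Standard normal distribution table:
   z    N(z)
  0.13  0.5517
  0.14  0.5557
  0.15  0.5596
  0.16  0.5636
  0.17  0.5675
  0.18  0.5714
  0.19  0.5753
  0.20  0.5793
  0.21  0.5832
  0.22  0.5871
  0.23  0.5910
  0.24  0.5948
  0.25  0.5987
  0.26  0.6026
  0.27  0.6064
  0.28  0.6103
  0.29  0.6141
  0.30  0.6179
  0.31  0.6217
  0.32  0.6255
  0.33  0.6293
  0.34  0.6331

$16.34

σ√T = 0.15 × 0.8660 = 0.1299
ln(S/K) + (r + σ²/2)T = ln(242/237) + (0.013 + 0.15²/2)·0.75 = 0.0209 + 0.0182 = 0.0391
d₁ = 0.0391 / 0.1299 = 0.3007 ⇒ 0.30
d₂ = d₁ − σ√T = 0.3007 − 0.1299 = 0.1708 ⇒ 0.17
exp(−rT) = exp(−0.013·0.75) = 0.9903
C = 242·N(0.30) − 237·0.9903·N(0.17) = 242·0.6179 − 237·0.9903·0.5675 = 149.5318 − 133.1929 = 16.3389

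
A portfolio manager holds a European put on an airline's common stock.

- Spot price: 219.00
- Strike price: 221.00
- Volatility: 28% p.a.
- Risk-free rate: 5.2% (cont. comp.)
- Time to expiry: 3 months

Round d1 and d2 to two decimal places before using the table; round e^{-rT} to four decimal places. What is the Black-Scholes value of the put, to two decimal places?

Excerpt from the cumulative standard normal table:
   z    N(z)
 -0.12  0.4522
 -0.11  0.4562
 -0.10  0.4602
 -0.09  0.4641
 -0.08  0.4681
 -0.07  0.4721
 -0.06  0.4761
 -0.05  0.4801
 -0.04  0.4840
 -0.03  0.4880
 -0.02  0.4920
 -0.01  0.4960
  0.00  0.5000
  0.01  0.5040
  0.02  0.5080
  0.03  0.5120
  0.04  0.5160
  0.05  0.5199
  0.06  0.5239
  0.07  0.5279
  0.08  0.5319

σ√T = 0.28 × 0.5000 = 0.1400
d₁ = [ln(219/221) + (0.052 + 0.28²/2)·0.25] / 0.1400 = [-0.0091 + 0.0228] / 0.1400 = 0.0979 which rounds to 0.10
d₂ = d₁ − σ√T = 0.0979 − 0.1400 = -0.0421 which rounds to -0.04
exp(−rT) = exp(−0.052·0.25) = 0.9871
N(−d₂) = N(0.04) = 0.5160;  N(−d₁) = N(-0.10) = 0.4602
P = 221·0.9871·0.5160 − 219·0.4602 = 112.5649 − 100.7838 = 11.7811

11.78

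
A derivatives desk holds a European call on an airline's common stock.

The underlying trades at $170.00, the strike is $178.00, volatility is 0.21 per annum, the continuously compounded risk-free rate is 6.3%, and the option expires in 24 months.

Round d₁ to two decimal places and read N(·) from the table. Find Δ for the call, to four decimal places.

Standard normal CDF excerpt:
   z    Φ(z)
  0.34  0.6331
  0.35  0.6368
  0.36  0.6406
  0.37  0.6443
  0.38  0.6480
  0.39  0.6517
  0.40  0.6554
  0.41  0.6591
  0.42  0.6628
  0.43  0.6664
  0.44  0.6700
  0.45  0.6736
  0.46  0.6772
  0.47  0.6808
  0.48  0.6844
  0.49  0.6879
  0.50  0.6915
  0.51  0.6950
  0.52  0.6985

0.6628

σ√T = 0.21 × 1.4142 = 0.2970
d₁ = [ln(170/178) + (0.063 + 0.21²/2)·2] / 0.2970 = [-0.0460 + 0.1701] / 0.2970 = 0.4179 ≈ 0.42
N(d₁) = N(0.42) = 0.6628
Δ_call = N(d₁) = 0.6628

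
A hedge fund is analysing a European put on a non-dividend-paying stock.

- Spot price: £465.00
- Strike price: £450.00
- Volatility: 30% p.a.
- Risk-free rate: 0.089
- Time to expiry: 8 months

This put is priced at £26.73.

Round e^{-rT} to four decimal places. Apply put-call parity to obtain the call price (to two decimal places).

£67.65

e^(−rT) = e^(−0.089·0.6667) = 0.9424
Put-call parity: C − P = S − K·e^(−rT) = 465 − 450·0.9424 = 465 − 424.0800 = 40.9200
C = P + (C − P) = 26.73 + (40.9200) = 67.6500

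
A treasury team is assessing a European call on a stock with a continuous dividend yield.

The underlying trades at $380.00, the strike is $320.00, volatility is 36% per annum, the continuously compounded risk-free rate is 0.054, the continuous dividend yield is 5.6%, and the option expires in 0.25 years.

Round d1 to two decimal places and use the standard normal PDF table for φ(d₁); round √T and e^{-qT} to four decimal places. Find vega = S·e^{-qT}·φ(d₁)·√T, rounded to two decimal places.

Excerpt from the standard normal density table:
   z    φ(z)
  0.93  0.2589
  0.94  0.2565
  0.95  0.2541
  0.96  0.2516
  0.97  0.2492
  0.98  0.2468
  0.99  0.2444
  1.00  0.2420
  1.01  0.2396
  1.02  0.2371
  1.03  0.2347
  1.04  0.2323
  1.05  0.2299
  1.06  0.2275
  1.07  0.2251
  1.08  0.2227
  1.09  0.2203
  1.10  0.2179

43.52

σ√T = 0.36 × 0.5000 = 0.1800
d₁ = [ln(380/320) + (0.054 − 0.056 + 0.36²/2)·0.25] / 0.1800 = [0.1719 + 0.0157] / 0.1800 = 1.0419 ⇒ 1.04
√T = √0.25 = 0.5000
φ(d₁) = φ(1.04) = 0.2323
exp(−qT) = exp(−0.056·0.25) = 0.9861
vega = S·exp(−qT)·φ(d₁)·√T = 380·0.9861·0.2323·0.5000 = 43.5235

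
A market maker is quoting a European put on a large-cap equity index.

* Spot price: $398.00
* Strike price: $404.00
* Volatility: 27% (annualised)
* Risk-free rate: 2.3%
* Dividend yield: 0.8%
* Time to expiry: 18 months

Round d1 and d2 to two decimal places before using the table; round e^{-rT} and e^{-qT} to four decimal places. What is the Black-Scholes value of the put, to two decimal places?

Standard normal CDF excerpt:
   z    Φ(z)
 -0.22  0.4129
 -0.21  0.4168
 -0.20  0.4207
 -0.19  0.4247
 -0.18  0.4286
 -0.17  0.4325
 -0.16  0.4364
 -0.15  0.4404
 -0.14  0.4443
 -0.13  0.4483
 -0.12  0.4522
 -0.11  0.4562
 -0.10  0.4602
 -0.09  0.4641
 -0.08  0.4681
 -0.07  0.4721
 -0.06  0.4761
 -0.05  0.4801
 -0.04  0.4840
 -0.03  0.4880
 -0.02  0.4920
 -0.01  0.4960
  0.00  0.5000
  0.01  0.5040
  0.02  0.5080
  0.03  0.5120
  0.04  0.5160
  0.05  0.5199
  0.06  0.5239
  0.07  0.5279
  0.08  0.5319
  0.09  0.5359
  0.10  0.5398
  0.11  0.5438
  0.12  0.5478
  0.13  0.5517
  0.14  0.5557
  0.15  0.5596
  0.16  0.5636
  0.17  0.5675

$49.87

σ√T = 0.27·√1.5 = 0.3307
d₁ = [ln(398/404) + (0.023 − 0.008 + 0.27²/2)·1.5] / 0.3307 = [-0.0150 + 0.0772] / 0.3307 = 0.1881 which rounds to 0.19
d₂ = d₁ − σ√T = 0.1881 − 0.3307 = -0.1425 which rounds to -0.14
e^(−qT) = e^(−0.008·1.5) = 0.9881;  e^(−rT) = e^(−0.023·1.5) = 0.9661
P = 404·0.9661·N(0.14) − 398·0.9881·N(-0.19) = 404·0.9661·0.5557 − 398·0.9881·0.4247 = 216.8922 − 167.0191 = 49.8730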